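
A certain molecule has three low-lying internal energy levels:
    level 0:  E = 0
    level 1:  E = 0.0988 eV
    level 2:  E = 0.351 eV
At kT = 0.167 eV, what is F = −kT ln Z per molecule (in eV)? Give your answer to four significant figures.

-0.08621 eV

Eᵢ/kT = 0, 0.591617, 2.10180.
Z = Σ e^(−Eᵢ/kT) = e^(−0) + e^(−0.591617) + e^(−2.10180) = 1.00000 + 0.553432 + 0.122236 = 1.67567.
F = −kT ln Z = −0.167 × ln(1.67567) = −0.167 × 0.516213 = -0.08621 eV.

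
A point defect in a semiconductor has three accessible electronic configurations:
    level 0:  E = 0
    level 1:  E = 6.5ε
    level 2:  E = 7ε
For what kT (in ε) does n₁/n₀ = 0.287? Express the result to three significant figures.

5.21 ε

n₁/n₀ = exp[−(E₁−E₀)/kT] = 0.287.
⇒ (E₁−E₀)/kT = ln(1/0.287) = ln(3.4843) = 1.2483.
kT = 6.5ε / 1.2483 = 5.21 ε.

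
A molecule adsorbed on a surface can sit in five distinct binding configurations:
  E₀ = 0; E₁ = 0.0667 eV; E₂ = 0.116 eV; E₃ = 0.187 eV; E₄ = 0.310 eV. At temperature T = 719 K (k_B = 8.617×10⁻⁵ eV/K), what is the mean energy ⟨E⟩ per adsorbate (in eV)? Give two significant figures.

0.033 eV

k_BT = 8.617×10⁻⁵ × 719 K = 0.06196 eV.
Eᵢ/kT = 0, 1.077, 1.872, 3.018, 5.003.
Z = Σ e^(−Eᵢ/kT) = e^(−0) + e^(−1.077) + e^(−1.872) + e^(−3.018) + e^(−5.003) = 1.000 + 0.3406 + 0.1538 + 0.04890 + 0.006718 = 1.550.
⟨E⟩ = Σ Eᵢ e^(−Eᵢ/kT) / Z = (0·1.000 + 0.0667·0.3406 + 0.116·0.1538 + 0.187·0.04890 + 0.310·0.006718) / 1.550 = 0.033 eV.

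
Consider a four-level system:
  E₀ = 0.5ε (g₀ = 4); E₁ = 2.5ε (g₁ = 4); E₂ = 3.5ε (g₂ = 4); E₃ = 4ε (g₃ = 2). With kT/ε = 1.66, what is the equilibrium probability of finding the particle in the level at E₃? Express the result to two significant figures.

0.040

Eᵢ/kT = 0.3012, 1.506, 2.108, 2.410.
Z = Σ gᵢe^(−Eᵢ/kT) = 4·e^(−0.3012) + 4·e^(−1.506) + 4·e^(−2.108) + 2·e^(−2.410) = 2.960 + 0.8872 + 0.4859 + 0.1796 = 4.513.
P₃ = g₃ e^(−E₃/kT) / Z = 0.1796/4.513 = 0.040.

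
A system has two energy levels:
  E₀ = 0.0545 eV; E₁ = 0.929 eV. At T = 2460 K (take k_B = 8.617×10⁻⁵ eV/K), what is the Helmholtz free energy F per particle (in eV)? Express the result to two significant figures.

k_BT = 8.617×10⁻⁵ × 2460 K = 0.2120 eV.
Eᵢ/kT = 0.2571, 4.382.
Z = Σ e^(−Eᵢ/kT) = e^(−0.2571) + e^(−4.382) = 0.7733 + 0.01250 = 0.7858.
F = −kT ln Z = −0.2120 × ln(0.7858) = −0.2120 × -0.2411 = 0.051 eV.

0.051 eV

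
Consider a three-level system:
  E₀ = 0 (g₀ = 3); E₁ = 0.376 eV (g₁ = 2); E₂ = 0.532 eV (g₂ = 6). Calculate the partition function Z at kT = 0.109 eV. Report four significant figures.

Z = 3.109

Eᵢ/kT = 0, 3.44954, 4.88073.
Z = Σ gᵢe^(−Eᵢ/kT) = 3·e^(−0) + 2·e^(−3.44954) + 6·e^(−4.88073) = 3.00000 + 0.0635205 + 0.0455488 = 3.10907.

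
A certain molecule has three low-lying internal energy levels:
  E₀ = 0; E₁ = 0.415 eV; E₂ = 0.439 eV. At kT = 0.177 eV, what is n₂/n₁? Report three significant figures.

0.873

n₂/n₁ = exp[−(E₂−E₁)/kT] = exp(−(0.024 eV)/(0.177 eV)) = exp(-0.13559) = 0.873.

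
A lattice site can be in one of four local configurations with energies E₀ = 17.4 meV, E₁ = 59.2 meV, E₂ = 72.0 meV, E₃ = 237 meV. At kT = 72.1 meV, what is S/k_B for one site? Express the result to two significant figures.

1.1

Eᵢ/kT = 0.2413, 0.8211, 0.9986, 3.287.
Z = Σ e^(−Eᵢ/kT) = e^(−0.2413) + e^(−0.8211) + e^(−0.9986) + e^(−3.287) = 0.7856 + 0.4399 + 0.3684 + 0.03737 = 1.631.
⟨E⟩ = Σ EᵢPᵢ = 46.04 meV.
S/k_B = ln Z + ⟨E⟩/kT = ln(1.631) + 46.04/72.1 = 0.4892 + 0.6386 = 1.1.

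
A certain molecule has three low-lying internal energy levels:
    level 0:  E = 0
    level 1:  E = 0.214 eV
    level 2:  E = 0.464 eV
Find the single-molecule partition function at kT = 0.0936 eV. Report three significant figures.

Eᵢ/kT = 0, 2.2863, 4.9573.
Z = Σ e^(−Eᵢ/kT) = e^(−0) + e^(−2.2863) + e^(−4.9573) = 1.0000 + 0.10164 + 0.0070319 = 1.1087.

Z = 1.11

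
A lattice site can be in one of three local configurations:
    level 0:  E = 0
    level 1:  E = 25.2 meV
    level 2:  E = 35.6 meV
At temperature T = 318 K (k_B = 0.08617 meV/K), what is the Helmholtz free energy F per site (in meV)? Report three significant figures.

k_BT = 0.08617 × 318 K = 27.402 meV.
Eᵢ/kT = 0, 0.91964, 1.2992.
Z = Σ e^(−Eᵢ/kT) = e^(−0) + e^(−0.91964) + e^(−1.2992) = 1.0000 + 0.39866 + 0.27275 = 1.6714.
F = −kT ln Z = −27.402 × ln(1.6714) = −27.402 × 0.51366 = -14.1 meV.

-14.1 meV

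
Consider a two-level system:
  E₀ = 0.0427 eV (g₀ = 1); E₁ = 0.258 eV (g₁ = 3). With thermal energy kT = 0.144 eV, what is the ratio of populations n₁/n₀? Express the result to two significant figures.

0.67

n₁/n₀ = (g₁/g₀) exp[−(E₁−E₀)/kT] = (3/1) × exp(−(0.2153 eV)/(0.144 eV)) = (3/1) × exp(-1.495) = 0.67.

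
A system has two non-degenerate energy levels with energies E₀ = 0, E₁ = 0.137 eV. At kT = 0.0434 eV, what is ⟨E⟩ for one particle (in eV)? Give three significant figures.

Eᵢ/kT = 0, 3.1567.
Z = Σ e^(−Eᵢ/kT) = e^(−0) + e^(−3.1567) = 1.0000 + 0.042566 = 1.0426.
⟨E⟩ = Σ Eᵢ e^(−Eᵢ/kT) / Z = (0·1.0000 + 0.137·0.042566) / 1.0426 = 0.00559 eV.

0.00559 eV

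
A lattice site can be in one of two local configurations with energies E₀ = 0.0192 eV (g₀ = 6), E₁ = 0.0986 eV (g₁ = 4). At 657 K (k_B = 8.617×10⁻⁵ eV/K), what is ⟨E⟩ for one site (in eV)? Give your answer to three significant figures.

0.0304 eV

k_BT = 8.617×10⁻⁵ × 657 K = 0.056614 eV.
Eᵢ/kT = 0.33914, 1.7416.
Z = Σ gᵢe^(−Eᵢ/kT) = 6·e^(−0.33914) + 4·e^(−1.7416) = 4.2743 + 0.70096 = 4.9753.
⟨E⟩ = Σ Eᵢ gᵢe^(−Eᵢ/kT) / Z = (0.0192·4.2743 + 0.0986·0.70096) / 4.9753 = 0.0304 eV.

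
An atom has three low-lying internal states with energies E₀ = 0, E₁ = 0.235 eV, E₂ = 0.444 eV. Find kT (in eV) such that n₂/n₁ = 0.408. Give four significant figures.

n₂/n₁ = exp[−(E₂−E₁)/kT] = 0.408.
⇒ (E₂−E₁)/kT = ln(1/0.408) = ln(2.45098) = 0.896488.
kT = 0.209 eV / 0.896488 = 0.2331 eV.

0.2331 eV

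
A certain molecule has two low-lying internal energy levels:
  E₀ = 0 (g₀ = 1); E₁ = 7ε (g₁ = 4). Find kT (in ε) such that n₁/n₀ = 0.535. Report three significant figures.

n₁/n₀ = (g₁/g₀) exp[−(E₁−E₀)/kT] = 0.535.
⇒ (E₁−E₀)/kT = ln((4/1)/0.535) = ln(7.4766) = 2.0118.
kT = 7ε / 2.0118 = 3.48 ε.

3.48 ε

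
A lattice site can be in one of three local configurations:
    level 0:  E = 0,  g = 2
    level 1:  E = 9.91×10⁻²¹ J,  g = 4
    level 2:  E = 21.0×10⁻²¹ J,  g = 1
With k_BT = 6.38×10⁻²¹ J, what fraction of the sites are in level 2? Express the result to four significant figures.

0.01290

Eᵢ/kT = 0, 1.55329, 3.29154.
Z = Σ gᵢe^(−Eᵢ/kT) = 2·e^(−0) + 4·e^(−1.55329) + 1·e^(−3.29154) = 2.00000 + 0.846203 + 0.0371965 = 2.88340.
P₂ = g₂ e^(−E₂/kT) / Z = 0.0371965/2.88340 = 0.01290.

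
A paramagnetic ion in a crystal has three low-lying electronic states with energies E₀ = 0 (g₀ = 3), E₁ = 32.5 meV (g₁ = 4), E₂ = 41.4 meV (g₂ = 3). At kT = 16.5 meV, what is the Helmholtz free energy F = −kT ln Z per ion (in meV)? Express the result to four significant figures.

Eᵢ/kT = 0, 1.96970, 2.50909.
Z = Σ gᵢe^(−Eᵢ/kT) = 3·e^(−0) + 4·e^(−1.96970) + 3·e^(−2.50909) = 3.00000 + 0.557995 + 0.244027 = 3.80202.
F = −kT ln Z = −16.5 × ln(3.80202) = −16.5 × 1.33553 = -22.04 meV.

-22.04 meV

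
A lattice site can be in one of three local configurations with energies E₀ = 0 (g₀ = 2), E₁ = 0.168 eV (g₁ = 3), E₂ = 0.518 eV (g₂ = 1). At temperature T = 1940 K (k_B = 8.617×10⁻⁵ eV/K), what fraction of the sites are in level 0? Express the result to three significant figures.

k_BT = 8.617×10⁻⁵ × 1940 K = 0.16717 eV.
Eᵢ/kT = 0, 1.0050, 3.0986.
Z = Σ gᵢe^(−Eᵢ/kT) = 2·e^(−0) + 3·e^(−1.0050) + 1·e^(−3.0986) = 2.0000 + 1.0981 + 0.045112 = 3.1432.
P₀ = g₀ e^(−E₀/kT) / Z = 2.0000/3.1432 = 0.636.

0.636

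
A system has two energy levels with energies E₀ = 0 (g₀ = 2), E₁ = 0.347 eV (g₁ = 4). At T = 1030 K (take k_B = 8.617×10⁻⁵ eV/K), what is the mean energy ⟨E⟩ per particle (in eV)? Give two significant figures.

0.013 eV

k_BT = 8.617×10⁻⁵ × 1030 K = 0.08876 eV.
Eᵢ/kT = 0, 3.909.
Z = Σ gᵢe^(−Eᵢ/kT) = 2·e^(−0) + 4·e^(−3.909) = 2.000 + 0.08024 = 2.080.
⟨E⟩ = Σ Eᵢ gᵢe^(−Eᵢ/kT) / Z = (0·2.000 + 0.347·0.08024) / 2.080 = 0.013 eV.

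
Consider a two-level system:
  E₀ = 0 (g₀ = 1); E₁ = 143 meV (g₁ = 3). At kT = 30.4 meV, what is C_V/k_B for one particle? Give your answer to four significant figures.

0.5700

Eᵢ/kT = 0, 4.70395.
Z = Σ gᵢe^(−Eᵢ/kT) = 1·e^(−0) + 3·e^(−4.70395) = 1.00000 + 0.0271783 = 1.02718.
⟨E⟩ = 3.78366 meV, ⟨E²⟩ = 541.063 meV².
C_V/k_B = (⟨E²⟩ − ⟨E⟩²)/(kT)² = (541.063 − 14.3161)/924.160 = 0.5700.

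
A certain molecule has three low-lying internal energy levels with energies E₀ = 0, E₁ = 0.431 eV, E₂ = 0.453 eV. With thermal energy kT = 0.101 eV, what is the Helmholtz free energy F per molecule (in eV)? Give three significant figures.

-0.00252 eV

Eᵢ/kT = 0, 4.2673, 4.4851.
Z = Σ e^(−Eᵢ/kT) = e^(−0) + e^(−4.2673) + e^(−4.4851) = 1.0000 + 0.014020 + 0.011276 = 1.0253.
F = −kT ln Z = −0.101 × ln(1.0253) = −0.101 × 0.024985 = -0.00252 eV.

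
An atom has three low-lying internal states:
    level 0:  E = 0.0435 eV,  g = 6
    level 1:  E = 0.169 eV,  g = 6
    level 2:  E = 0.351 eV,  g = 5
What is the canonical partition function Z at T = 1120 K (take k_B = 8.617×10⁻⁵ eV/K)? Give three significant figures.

k_BT = 8.617×10⁻⁵ × 1120 K = 0.096510 eV.
Eᵢ/kT = 0.45073, 1.7511, 3.6369.
Z = Σ gᵢe^(−Eᵢ/kT) = 6·e^(−0.45073) + 6·e^(−1.7511) + 5·e^(−3.6369) = 3.8230 + 1.0415 + 0.13167 = 4.9962.

Z = 5.00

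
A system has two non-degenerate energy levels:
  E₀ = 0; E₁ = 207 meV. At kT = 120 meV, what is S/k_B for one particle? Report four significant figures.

Eᵢ/kT = 0, 1.72500.
Z = Σ e^(−Eᵢ/kT) = e^(−0) + e^(−1.72500) = 1.00000 + 0.178173 = 1.17817.
⟨E⟩ = Σ EᵢPᵢ = 31.3043 meV.
S/k_B = ln Z + ⟨E⟩/kT = ln(1.17817) + 31.3043/120 = 0.163962 + 0.260869 = 0.4248.

0.4248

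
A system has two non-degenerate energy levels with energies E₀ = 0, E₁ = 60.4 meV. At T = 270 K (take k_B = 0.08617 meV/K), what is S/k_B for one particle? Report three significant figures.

0.252

k_BT = 0.08617 × 270 K = 23.266 meV.
Eᵢ/kT = 0, 2.5961.
Z = Σ e^(−Eᵢ/kT) = e^(−0) + e^(−2.5961) = 1.0000 + 0.074564 = 1.0746.
⟨E⟩ = Σ EᵢPᵢ = 4.1910 meV.
S/k_B = ln Z + ⟨E⟩/kT = ln(1.0746) + 4.1910/23.266 = 0.071948 + 0.18013 = 0.252.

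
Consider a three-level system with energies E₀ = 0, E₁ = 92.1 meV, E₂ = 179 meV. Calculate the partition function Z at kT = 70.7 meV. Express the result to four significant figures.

Eᵢ/kT = 0, 1.30269, 2.53182.
Z = Σ e^(−Eᵢ/kT) = e^(−0) + e^(−1.30269) + e^(−2.53182) = 1.00000 + 0.271800 + 0.0795142 = 1.35131.

Z = 1.351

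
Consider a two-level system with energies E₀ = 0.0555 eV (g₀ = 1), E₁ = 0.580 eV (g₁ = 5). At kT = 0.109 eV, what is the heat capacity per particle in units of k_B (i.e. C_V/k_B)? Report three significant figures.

Eᵢ/kT = 0.50917, 5.3211.
Z = Σ gᵢe^(−Eᵢ/kT) = 1·e^(−0.50917) + 5·e^(−5.3211) = 0.60099 + 0.024437 = 0.62543.
⟨E⟩ = 0.075993 eV, ⟨E²⟩ = 0.016104 eV².
C_V/k_B = (⟨E²⟩ − ⟨E⟩²)/(kT)² = (0.016104 − 0.0057749)/0.011881 = 0.869.

0.869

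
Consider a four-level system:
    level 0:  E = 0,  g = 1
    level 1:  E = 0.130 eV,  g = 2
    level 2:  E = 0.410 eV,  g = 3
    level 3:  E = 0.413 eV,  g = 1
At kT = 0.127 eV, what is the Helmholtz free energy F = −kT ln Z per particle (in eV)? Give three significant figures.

Eᵢ/kT = 0, 1.0236, 3.2283, 3.2520.
Z = Σ gᵢe^(−Eᵢ/kT) = 1·e^(−0) + 2·e^(−1.0236) + 3·e^(−3.2283) + 1·e^(−3.2520) = 1.0000 + 0.71860 + 0.11887 + 0.038697 = 1.8762.
F = −kT ln Z = −0.127 × ln(1.8762) = −0.127 × 0.62925 = -0.0799 eV.

-0.0799 eV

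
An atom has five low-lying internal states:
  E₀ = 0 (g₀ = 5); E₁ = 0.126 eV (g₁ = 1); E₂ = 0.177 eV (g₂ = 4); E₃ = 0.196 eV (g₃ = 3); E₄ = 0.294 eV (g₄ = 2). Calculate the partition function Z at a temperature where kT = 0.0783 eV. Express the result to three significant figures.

Z = 5.91

Eᵢ/kT = 0, 1.6092, 2.2605, 2.5032, 3.7548.
Z = Σ gᵢe^(−Eᵢ/kT) = 5·e^(−0) + 1·e^(−1.6092) + 4·e^(−2.2605) + 3·e^(−2.5032) + 2·e^(−3.7548) = 5.0000 + 0.20005 + 0.41719 + 0.24547 + 0.046810 = 5.9095.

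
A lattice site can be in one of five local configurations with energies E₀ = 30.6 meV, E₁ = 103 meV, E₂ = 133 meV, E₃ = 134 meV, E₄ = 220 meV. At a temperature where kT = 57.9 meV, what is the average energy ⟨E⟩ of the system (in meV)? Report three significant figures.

Eᵢ/kT = 0.52850, 1.7789, 2.2971, 2.3143, 3.7997.
Z = Σ e^(−Eᵢ/kT) = e^(−0.52850) + e^(−1.7789) + e^(−2.2971) + e^(−2.3143) + e^(−3.7997) = 0.58949 + 0.16882 + 0.10055 + 0.098835 + 0.022377 = 0.98007.
⟨E⟩ = Σ Eᵢ e^(−Eᵢ/kT) / Z = (30.6·0.58949 + 103·0.16882 + 133·0.10055 + 134·0.098835 + 220·0.022377) / 0.98007 = 68.3 meV.

68.3 meV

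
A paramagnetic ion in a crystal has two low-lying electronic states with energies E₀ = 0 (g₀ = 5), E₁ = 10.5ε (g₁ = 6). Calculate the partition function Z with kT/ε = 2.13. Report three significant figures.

Eᵢ/kT = 0, 4.9296.
Z = Σ gᵢe^(−Eᵢ/kT) = 5·e^(−0) + 6·e^(−4.9296) = 5.0000 + 0.043376 = 5.0434.

Z = 5.04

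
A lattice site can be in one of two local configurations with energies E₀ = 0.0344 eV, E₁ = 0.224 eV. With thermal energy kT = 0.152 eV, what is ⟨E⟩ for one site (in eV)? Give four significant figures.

0.07671 eV

Eᵢ/kT = 0.226316, 1.47368.
Z = Σ e^(−Eᵢ/kT) = e^(−0.226316) + e^(−1.47368) = 0.797466 + 0.229081 = 1.02655.
⟨E⟩ = Σ Eᵢ e^(−Eᵢ/kT) / Z = (0.0344·0.797466 + 0.224·0.229081) / 1.02655 = 0.07671 eV.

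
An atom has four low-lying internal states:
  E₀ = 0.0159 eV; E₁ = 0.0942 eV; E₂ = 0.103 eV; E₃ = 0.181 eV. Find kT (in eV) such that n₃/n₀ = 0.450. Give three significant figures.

0.207 eV

n₃/n₀ = exp[−(E₃−E₀)/kT] = 0.450.
⇒ (E₃−E₀)/kT = ln(1/0.450) = ln(2.2222) = 0.79850.
kT = 0.1651 eV / 0.79850 = 0.207 eV.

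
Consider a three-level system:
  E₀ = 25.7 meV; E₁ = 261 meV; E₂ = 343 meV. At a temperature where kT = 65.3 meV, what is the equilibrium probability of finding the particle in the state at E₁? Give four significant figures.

Eᵢ/kT = 0.393568, 3.99694, 5.25268.
Z = Σ e^(−Eᵢ/kT) = e^(−0.393568) + e^(−3.99694) + e^(−5.25268) = 0.674645 + 0.0183718 + 0.00523347 = 0.698250.
P₁ = e^(−E₁/kT) / Z = 0.0183718/0.698250 = 0.02631.

0.02631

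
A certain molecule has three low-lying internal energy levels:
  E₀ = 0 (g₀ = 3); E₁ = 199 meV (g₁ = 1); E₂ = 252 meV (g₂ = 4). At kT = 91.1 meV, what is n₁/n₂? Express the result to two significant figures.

n₁/n₂ = (g₁/g₂) exp[−(E₁−E₂)/kT] = (1/4) × exp(−(-53 meV)/(91.1 meV)) = (1/4) × exp(0.5818) = 0.45.

0.45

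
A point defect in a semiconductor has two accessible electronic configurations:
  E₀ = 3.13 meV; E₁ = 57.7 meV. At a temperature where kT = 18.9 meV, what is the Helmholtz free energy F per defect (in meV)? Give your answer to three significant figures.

2.11 meV

Eᵢ/kT = 0.16561, 3.0529.
Z = Σ e^(−Eᵢ/kT) = e^(−0.16561) + e^(−3.0529) = 0.84738 + 0.047222 = 0.89460.
F = −kT ln Z = −18.9 × ln(0.89460) = −18.9 × -0.11138 = 2.11 meV.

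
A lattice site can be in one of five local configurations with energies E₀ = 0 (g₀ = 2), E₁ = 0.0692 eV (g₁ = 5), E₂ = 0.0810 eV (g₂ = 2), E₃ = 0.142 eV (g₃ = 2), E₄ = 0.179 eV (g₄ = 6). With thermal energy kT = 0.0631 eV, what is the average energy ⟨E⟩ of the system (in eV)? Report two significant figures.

Eᵢ/kT = 0, 1.097, 1.284, 2.250, 2.837.
Z = Σ gᵢe^(−Eᵢ/kT) = 2·e^(−0) + 5·e^(−1.097) + 2·e^(−1.284) + 2·e^(−2.250) + 6·e^(−2.837) = 2.000 + 1.669 + 0.5539 + 0.2108 + 0.3516 = 4.785.
⟨E⟩ = Σ Eᵢ gᵢe^(−Eᵢ/kT) / Z = (0·2.000 + 0.0692·1.669 + 0.0810·0.5539 + 0.142·0.2108 + 0.179·0.3516) / 4.785 = 0.053 eV.

0.053 eV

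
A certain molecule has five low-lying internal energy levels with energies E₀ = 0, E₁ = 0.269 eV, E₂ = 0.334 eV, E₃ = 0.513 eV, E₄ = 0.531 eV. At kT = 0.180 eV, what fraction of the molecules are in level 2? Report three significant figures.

0.105

Eᵢ/kT = 0, 1.4944, 1.8556, 2.8500, 2.9500.
Z = Σ e^(−Eᵢ/kT) = e^(−0) + e^(−1.4944) + e^(−1.8556) + e^(−2.8500) + e^(−2.9500) = 1.0000 + 0.22438 + 0.15636 + 0.057844 + 0.052340 = 1.4909.
P₂ = e^(−E₂/kT) / Z = 0.15636/1.4909 = 0.105.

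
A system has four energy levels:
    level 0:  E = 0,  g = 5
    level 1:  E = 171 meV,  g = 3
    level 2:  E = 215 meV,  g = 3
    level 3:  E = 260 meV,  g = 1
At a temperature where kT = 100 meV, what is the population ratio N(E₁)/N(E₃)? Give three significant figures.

7.31

n₁/n₃ = (g₁/g₃) exp[−(E₁−E₃)/kT] = (3/1) × exp(−(-89 meV)/(100 meV)) = (3/1) × exp(0.89000) = 7.31.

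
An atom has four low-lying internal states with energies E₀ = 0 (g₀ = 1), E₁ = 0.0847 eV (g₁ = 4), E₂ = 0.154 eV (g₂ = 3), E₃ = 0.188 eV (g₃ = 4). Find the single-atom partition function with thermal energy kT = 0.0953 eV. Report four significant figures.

Eᵢ/kT = 0, 0.888772, 1.61595, 1.97272.
Z = Σ gᵢe^(−Eᵢ/kT) = 1·e^(−0) + 4·e^(−0.888772) + 3·e^(−1.61595) + 4·e^(−1.97272) = 1.00000 + 1.64464 + 0.596105 + 0.556312 = 3.79706.

Z = 3.797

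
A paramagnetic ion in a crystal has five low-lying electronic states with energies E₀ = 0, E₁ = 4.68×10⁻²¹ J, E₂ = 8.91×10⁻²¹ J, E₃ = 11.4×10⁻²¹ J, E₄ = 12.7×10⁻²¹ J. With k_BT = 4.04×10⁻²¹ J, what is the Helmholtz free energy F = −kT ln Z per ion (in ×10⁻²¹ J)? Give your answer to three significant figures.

Eᵢ/kT = 0, 1.1584, 2.2054, 2.8218, 3.1436.
Z = Σ e^(−Eᵢ/kT) = e^(−0) + e^(−1.1584) + e^(−2.2054) + e^(−2.8218) + e^(−3.1436) = 1.0000 + 0.31399 + 0.11021 + 0.059499 + 0.043127 = 1.5268.
F = −kT ln Z = −4.04 × ln(1.5268) = −4.04 × 0.42317 = -1.71 ×10⁻²¹ J.

-1.71 ×10⁻²¹ J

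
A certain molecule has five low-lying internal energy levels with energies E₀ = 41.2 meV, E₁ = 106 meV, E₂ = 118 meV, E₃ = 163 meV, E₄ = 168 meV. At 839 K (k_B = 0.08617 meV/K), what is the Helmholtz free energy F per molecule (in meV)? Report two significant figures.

k_BT = 0.08617 × 839 K = 72.30 meV.
Eᵢ/kT = 0.5698, 1.466, 1.632, 2.254, 2.324.
Z = Σ e^(−Eᵢ/kT) = e^(−0.5698) + e^(−1.466) + e^(−1.632) + e^(−2.254) + e^(−2.324) = 0.5656 + 0.2308 + 0.1955 + 0.1050 + 0.09788 = 1.195.
F = −kT ln Z = −72.30 × ln(1.195) = −72.30 × 0.1781 = -13 meV.

-13 meV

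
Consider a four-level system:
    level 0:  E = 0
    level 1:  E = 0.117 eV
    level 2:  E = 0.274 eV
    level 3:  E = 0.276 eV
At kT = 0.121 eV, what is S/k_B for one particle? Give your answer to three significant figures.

Eᵢ/kT = 0, 0.96694, 2.2645, 2.2810.
Z = Σ e^(−Eᵢ/kT) = e^(−0) + e^(−0.96694) + e^(−2.2645) + e^(−2.2810) = 1.0000 + 0.38024 + 0.10388 + 0.10218 = 1.5863.
⟨E⟩ = Σ EᵢPᵢ = 0.063767 eV.
S/k_B = ln Z + ⟨E⟩/kT = ln(1.5863) + 0.063767/0.121 = 0.46140 + 0.52700 = 0.988.

0.988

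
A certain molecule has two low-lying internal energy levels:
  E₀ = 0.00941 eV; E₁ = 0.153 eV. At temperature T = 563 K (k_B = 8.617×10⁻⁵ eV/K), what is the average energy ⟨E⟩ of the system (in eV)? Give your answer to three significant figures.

k_BT = 8.617×10⁻⁵ × 563 K = 0.048514 eV.
Eᵢ/kT = 0.19396, 3.1537.
Z = Σ e^(−Eᵢ/kT) = e^(−0.19396) + e^(−3.1537) = 0.82369 + 0.042694 = 0.86638.
⟨E⟩ = Σ Eᵢ e^(−Eᵢ/kT) / Z = (0.00941·0.82369 + 0.153·0.042694) / 0.86638 = 0.0165 eV.

0.0165 eV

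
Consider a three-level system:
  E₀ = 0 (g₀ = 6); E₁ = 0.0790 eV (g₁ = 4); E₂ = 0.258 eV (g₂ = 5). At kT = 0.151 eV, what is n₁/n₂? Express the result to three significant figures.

2.62

n₁/n₂ = (g₁/g₂) exp[−(E₁−E₂)/kT] = (4/5) × exp(−(-0.1790 eV)/(0.151 eV)) = (4/5) × exp(1.1854) = 2.62.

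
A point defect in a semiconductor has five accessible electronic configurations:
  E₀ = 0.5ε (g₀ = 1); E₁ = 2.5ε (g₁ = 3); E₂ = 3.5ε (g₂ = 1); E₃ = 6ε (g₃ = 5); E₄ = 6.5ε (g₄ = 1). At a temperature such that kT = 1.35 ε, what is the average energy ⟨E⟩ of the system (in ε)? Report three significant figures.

1.68 ε

Eᵢ/kT = 0.37037, 1.8519, 2.5926, 4.4444, 4.8148.
Z = Σ gᵢe^(−Eᵢ/kT) = 1·e^(−0.37037) + 3·e^(−1.8519) + 1·e^(−2.5926) + 5·e^(−4.4444) + 1·e^(−4.8148) = 0.69048 + 0.47082 + 0.074825 + 0.058721 + 0.0081088 = 1.3030.
⟨E⟩ = Σ Eᵢ gᵢe^(−Eᵢ/kT) / Z = (0.5·0.69048 + 2.5·0.47082 + 3.5·0.074825 + 6·0.058721 + 6.5·0.0081088) / 1.3030 = 1.68 ε.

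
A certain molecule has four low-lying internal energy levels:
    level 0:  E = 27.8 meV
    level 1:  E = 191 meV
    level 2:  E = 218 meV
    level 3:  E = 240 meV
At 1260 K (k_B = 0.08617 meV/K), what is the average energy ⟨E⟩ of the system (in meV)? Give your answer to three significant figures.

92.4 meV

k_BT = 0.08617 × 1260 K = 108.57 meV.
Eᵢ/kT = 0.25606, 1.7592, 2.0079, 2.2106.
Z = Σ e^(−Eᵢ/kT) = e^(−0.25606) + e^(−1.7592) + e^(−2.0079) + e^(−2.2106) = 0.77410 + 0.17218 + 0.13427 + 0.10963 = 1.1902.
⟨E⟩ = Σ Eᵢ e^(−Eᵢ/kT) / Z = (27.8·0.77410 + 191·0.17218 + 218·0.13427 + 240·0.10963) / 1.1902 = 92.4 meV.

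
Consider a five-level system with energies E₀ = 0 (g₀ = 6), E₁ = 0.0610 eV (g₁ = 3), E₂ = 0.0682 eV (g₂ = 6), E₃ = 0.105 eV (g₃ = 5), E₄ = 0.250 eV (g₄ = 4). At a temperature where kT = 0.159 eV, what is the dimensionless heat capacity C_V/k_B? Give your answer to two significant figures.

Eᵢ/kT = 0, 0.3836, 0.4289, 0.6604, 1.572.
Z = Σ gᵢe^(−Eᵢ/kT) = 6·e^(−0) + 3·e^(−0.3836) + 6·e^(−0.4289) + 5·e^(−0.6604) + 4·e^(−1.572) = 6.000 + 2.044 + 3.907 + 2.583 + 0.8305 = 15.36.
⟨E⟩ = 0.05664 eV, ⟨E²⟩ = 0.006912 eV².
C_V/k_B = (⟨E²⟩ − ⟨E⟩²)/(kT)² = (0.006912 − 0.003208)/0.02528 = 0.15.

0.15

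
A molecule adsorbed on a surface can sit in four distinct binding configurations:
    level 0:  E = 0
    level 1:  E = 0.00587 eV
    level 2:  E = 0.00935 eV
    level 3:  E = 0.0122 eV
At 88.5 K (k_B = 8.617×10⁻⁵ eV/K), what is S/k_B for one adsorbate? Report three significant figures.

1.20

k_BT = 8.617×10⁻⁵ × 88.5 K = 0.0076260 eV.
Eᵢ/kT = 0, 0.76974, 1.2261, 1.5998.
Z = Σ e^(−Eᵢ/kT) = e^(−0) + e^(−0.76974) + e^(−1.2261) + e^(−1.5998) = 1.0000 + 0.46313 + 0.29343 + 0.20194 = 1.9585.
⟨E⟩ = Σ EᵢPᵢ = 0.0040469 eV.
S/k_B = ln Z + ⟨E⟩/kT = ln(1.9585) + 0.0040469/0.0076260 = 0.67218 + 0.53067 = 1.20.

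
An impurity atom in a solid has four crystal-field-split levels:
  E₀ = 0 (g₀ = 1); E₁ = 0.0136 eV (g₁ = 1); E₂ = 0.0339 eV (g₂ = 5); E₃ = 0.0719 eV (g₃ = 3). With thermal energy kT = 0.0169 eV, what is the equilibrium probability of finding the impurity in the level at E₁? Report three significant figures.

Eᵢ/kT = 0, 0.80473, 2.0059, 4.2544.
Z = Σ gᵢe^(−Eᵢ/kT) = 1·e^(−0) + 1·e^(−0.80473) + 5·e^(−2.0059) + 3·e^(−4.2544) = 1.0000 + 0.44721 + 0.67270 + 0.042605 = 2.1625.
P₁ = g₁ e^(−E₁/kT) / Z = 0.44721/2.1625 = 0.207.

0.207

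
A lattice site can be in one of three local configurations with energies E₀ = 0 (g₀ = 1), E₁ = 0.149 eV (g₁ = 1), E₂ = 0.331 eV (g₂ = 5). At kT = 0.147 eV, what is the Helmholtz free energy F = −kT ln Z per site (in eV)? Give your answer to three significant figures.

-0.0935 eV

Eᵢ/kT = 0, 1.0136, 2.2517.
Z = Σ gᵢe^(−Eᵢ/kT) = 1·e^(−0) + 1·e^(−1.0136) + 5·e^(−2.2517) = 1.0000 + 0.36291 + 0.52610 = 1.8890.
F = −kT ln Z = −0.147 × ln(1.8890) = −0.147 × 0.63605 = -0.0935 eV.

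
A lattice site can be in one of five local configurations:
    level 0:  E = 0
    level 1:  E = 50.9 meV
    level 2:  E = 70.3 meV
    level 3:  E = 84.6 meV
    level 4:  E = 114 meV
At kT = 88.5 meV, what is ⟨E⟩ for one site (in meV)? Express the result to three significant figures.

46.5 meV

Eᵢ/kT = 0, 0.57514, 0.79435, 0.95593, 1.2881.
Z = Σ e^(−Eᵢ/kT) = e^(−0) + e^(−0.57514) + e^(−0.79435) + e^(−0.95593) + e^(−1.2881) = 1.0000 + 0.56263 + 0.45187 + 0.38445 + 0.27579 = 2.6747.
⟨E⟩ = Σ Eᵢ e^(−Eᵢ/kT) / Z = (0·1.0000 + 50.9·0.56263 + 70.3·0.45187 + 84.6·0.38445 + 114·0.27579) / 2.6747 = 46.5 meV.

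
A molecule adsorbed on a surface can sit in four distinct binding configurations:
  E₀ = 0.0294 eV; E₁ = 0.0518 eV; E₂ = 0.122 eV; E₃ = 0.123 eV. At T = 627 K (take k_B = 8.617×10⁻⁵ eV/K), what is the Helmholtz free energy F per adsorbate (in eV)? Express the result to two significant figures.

k_BT = 8.617×10⁻⁵ × 627 K = 0.05403 eV.
Eᵢ/kT = 0.5441, 0.9587, 2.258, 2.277.
Z = Σ e^(−Eᵢ/kT) = e^(−0.5441) + e^(−0.9587) + e^(−2.258) + e^(−2.277) = 0.5804 + 0.3834 + 0.1046 + 0.1026 = 1.171.
F = −kT ln Z = −0.05403 × ln(1.171) = −0.05403 × 0.1579 = -0.0085 eV.

-0.0085 eV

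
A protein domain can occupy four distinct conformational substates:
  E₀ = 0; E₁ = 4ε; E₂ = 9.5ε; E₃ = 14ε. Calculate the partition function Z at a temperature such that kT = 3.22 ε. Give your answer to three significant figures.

Z = 1.35

Eᵢ/kT = 0, 1.2422, 2.9503, 4.3478.
Z = Σ e^(−Eᵢ/kT) = e^(−0) + e^(−1.2422) + e^(−2.9503) + e^(−4.3478) = 1.0000 + 0.28875 + 0.052324 + 0.012935 = 1.3540.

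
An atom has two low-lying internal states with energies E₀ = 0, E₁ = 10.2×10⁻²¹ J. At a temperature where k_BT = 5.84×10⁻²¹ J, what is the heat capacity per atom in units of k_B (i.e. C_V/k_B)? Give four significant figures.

Eᵢ/kT = 0, 1.74658.
Z = Σ e^(−Eᵢ/kT) = e^(−0) + e^(−1.74658) = 1.00000 + 0.174369 = 1.17437.
⟨E⟩ = 1.51448, ⟨E²⟩ = 15.4477.
C_V/k_B = (⟨E²⟩ − ⟨E⟩²)/(kT)² = (15.4477 − 2.29365)/34.1056 = 0.3857.

0.3857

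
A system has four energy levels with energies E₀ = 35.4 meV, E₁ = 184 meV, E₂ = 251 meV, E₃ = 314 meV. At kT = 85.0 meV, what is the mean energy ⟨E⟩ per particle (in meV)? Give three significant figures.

76.8 meV

Eᵢ/kT = 0.41647, 2.1647, 2.9529, 3.6941.
Z = Σ e^(−Eᵢ/kT) = e^(−0.41647) + e^(−2.1647) + e^(−2.9529) + e^(−3.6941) = 0.65937 + 0.11478 + 0.052188 + 0.024870 = 0.85121.
⟨E⟩ = Σ Eᵢ e^(−Eᵢ/kT) / Z = (35.4·0.65937 + 184·0.11478 + 251·0.052188 + 314·0.024870) / 0.85121 = 76.8 meV.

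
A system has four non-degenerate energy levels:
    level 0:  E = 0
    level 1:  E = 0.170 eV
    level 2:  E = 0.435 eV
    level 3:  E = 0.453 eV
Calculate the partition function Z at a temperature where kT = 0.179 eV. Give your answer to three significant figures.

Eᵢ/kT = 0, 0.94972, 2.4302, 2.5307.
Z = Σ e^(−Eᵢ/kT) = e^(−0) + e^(−0.94972) + e^(−2.4302) + e^(−2.5307) = 1.0000 + 0.38685 + 0.088019 + 0.079603 = 1.5545.

Z = 1.55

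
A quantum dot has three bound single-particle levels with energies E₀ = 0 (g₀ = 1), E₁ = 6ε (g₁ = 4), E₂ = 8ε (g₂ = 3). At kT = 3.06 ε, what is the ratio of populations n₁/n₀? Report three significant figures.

0.563

n₁/n₀ = (g₁/g₀) exp[−(E₁−E₀)/kT] = (4/1) × exp(−(6ε)/(3.06ε)) = (4/1) × exp(-1.9608) = 0.563.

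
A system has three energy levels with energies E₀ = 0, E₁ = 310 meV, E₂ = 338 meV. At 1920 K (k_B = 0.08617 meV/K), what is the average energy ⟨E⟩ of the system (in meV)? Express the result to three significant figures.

k_BT = 0.08617 × 1920 K = 165.45 meV.
Eᵢ/kT = 0, 1.8737, 2.0429.
Z = Σ e^(−Eᵢ/kT) = e^(−0) + e^(−1.8737) + e^(−2.0429) = 1.0000 + 0.15355 + 0.12965 = 1.2832.
⟨E⟩ = Σ Eᵢ e^(−Eᵢ/kT) / Z = (0·1.0000 + 310·0.15355 + 338·0.12965) / 1.2832 = 71.2 meV.

71.2 meV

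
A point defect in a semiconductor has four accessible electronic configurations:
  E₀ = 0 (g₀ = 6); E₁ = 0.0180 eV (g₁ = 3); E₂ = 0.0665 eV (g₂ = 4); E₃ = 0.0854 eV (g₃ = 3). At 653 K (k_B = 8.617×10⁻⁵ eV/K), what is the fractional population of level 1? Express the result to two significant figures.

0.22

k_BT = 8.617×10⁻⁵ × 653 K = 0.05627 eV.
Eᵢ/kT = 0, 0.3199, 1.182, 1.518.
Z = Σ gᵢe^(−Eᵢ/kT) = 6·e^(−0) + 3·e^(−0.3199) + 4·e^(−1.182) + 3·e^(−1.518) = 6.000 + 2.179 + 1.227 + 0.6574 = 10.06.
P₁ = g₁ e^(−E₁/kT) / Z = 2.179/10.06 = 0.22.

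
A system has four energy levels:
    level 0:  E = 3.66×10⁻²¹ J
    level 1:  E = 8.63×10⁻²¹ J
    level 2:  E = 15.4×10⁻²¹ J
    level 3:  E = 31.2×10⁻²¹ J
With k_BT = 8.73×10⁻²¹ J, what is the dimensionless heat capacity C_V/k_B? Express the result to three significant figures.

Eᵢ/kT = 0.41924, 0.98855, 1.7640, 3.5739.
Z = Σ e^(−Eᵢ/kT) = e^(−0.41924) + e^(−0.98855) + e^(−1.7640) + e^(−3.5739) = 0.65755 + 0.37212 + 0.17136 + 0.028046 = 1.2291.
⟨E⟩ = 7.4298, ⟨E²⟩ = 84.992.
C_V/k_B = (⟨E²⟩ − ⟨E⟩²)/(kT)² = (84.992 − 55.202)/76.213 = 0.391.

0.391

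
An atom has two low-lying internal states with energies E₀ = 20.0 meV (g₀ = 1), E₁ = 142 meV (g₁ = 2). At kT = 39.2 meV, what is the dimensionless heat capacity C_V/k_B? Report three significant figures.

0.727

Eᵢ/kT = 0.51020, 3.6224.
Z = Σ gᵢe^(−Eᵢ/kT) = 1·e^(−0.51020) + 2·e^(−3.6224) = 0.60038 + 0.053437 = 0.65382.
⟨E⟩ = 29.971 meV, ⟨E²⟩ = 2015.3 meV².
C_V/k_B = (⟨E²⟩ − ⟨E⟩²)/(kT)² = (2015.3 − 898.26)/1536.6 = 0.727.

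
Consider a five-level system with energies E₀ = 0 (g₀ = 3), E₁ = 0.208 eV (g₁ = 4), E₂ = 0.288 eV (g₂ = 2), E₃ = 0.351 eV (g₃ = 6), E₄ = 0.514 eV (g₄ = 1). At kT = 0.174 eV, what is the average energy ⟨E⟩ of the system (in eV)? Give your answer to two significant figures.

Eᵢ/kT = 0, 1.195, 1.655, 2.017, 2.954.
Z = Σ gᵢe^(−Eᵢ/kT) = 3·e^(−0) + 4·e^(−1.195) + 2·e^(−1.655) + 6·e^(−2.017) + 1·e^(−2.954) = 3.000 + 1.211 + 0.3822 + 0.7983 + 0.05213 = 5.444.
⟨E⟩ = Σ Eᵢ gᵢe^(−Eᵢ/kT) / Z = (0·3.000 + 0.208·1.211 + 0.288·0.3822 + 0.351·0.7983 + 0.514·0.05213) / 5.444 = 0.12 eV.

0.12 eV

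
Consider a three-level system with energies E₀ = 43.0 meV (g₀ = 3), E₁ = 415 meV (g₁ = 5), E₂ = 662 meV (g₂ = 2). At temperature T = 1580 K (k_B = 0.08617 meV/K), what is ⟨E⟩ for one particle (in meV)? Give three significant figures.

k_BT = 0.08617 × 1580 K = 136.15 meV.
Eᵢ/kT = 0.31583, 3.0481, 4.8623.
Z = Σ gᵢe^(−Eᵢ/kT) = 3·e^(−0.31583) + 5·e^(−3.0481) + 2·e^(−4.8623) = 2.1876 + 0.23724 + 0.015465 = 2.4403.
⟨E⟩ = Σ Eᵢ gᵢe^(−Eᵢ/kT) / Z = (43.0·2.1876 + 415·0.23724 + 662·0.015465) / 2.4403 = 83.1 meV.

83.1 meV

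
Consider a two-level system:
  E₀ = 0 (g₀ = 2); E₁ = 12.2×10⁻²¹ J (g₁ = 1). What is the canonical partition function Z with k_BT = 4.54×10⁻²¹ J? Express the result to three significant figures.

Eᵢ/kT = 0, 2.6872.
Z = Σ gᵢe^(−Eᵢ/kT) = 2·e^(−0) + 1·e^(−2.6872) = 2.0000 + 0.068071 = 2.0681.

Z = 2.07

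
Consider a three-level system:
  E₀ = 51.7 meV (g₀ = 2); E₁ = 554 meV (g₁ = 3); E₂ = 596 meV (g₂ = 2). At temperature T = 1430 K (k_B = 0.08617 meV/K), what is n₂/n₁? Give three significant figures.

k_BT = 0.08617 × 1430 K = 123.22 meV.
n₂/n₁ = (g₂/g₁) exp[−(E₂−E₁)/kT] = (2/3) × exp(−(42 meV)/(123.22 meV)) = (2/3) × exp(-0.34085) = 0.474.

0.474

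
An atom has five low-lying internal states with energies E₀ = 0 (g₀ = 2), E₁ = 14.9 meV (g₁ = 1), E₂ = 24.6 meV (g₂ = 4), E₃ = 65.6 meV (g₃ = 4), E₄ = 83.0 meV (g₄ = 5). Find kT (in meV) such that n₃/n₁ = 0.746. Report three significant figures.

30.2 meV

n₃/n₁ = (g₃/g₁) exp[−(E₃−E₁)/kT] = 0.746.
⇒ (E₃−E₁)/kT = ln((4/1)/0.746) = ln(5.3619) = 1.6793.
kT = 50.7 meV / 1.6793 = 30.2 meV.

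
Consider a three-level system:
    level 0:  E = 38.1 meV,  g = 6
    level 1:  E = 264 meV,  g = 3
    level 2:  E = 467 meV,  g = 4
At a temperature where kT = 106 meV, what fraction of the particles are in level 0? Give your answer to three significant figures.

Eᵢ/kT = 0.35943, 2.4906, 4.4057.
Z = Σ gᵢe^(−Eᵢ/kT) = 6·e^(−0.35943) + 3·e^(−2.4906) + 4·e^(−4.4057) = 4.1884 + 0.24858 + 0.048830 = 4.4858.
P₀ = g₀ e^(−E₀/kT) / Z = 4.1884/4.4858 = 0.934.

0.934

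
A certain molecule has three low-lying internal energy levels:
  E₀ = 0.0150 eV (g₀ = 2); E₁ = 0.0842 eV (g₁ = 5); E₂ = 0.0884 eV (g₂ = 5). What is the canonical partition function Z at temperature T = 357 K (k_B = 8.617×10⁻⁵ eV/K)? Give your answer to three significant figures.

k_BT = 8.617×10⁻⁵ × 357 K = 0.030763 eV.
Eᵢ/kT = 0.48760, 2.7371, 2.8736.
Z = Σ gᵢe^(−Eᵢ/kT) = 2·e^(−0.48760) + 5·e^(−2.7371) + 5·e^(−2.8736) = 1.2282 + 0.32379 + 0.28248 = 1.8345.

Z = 1.83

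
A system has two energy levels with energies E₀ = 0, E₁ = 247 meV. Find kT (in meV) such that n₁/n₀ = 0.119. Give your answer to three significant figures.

116 meV

n₁/n₀ = exp[−(E₁−E₀)/kT] = 0.119.
⇒ (E₁−E₀)/kT = ln(1/0.119) = ln(8.4034) = 2.1286.
kT = 247 meV / 2.1286 = 116 meV.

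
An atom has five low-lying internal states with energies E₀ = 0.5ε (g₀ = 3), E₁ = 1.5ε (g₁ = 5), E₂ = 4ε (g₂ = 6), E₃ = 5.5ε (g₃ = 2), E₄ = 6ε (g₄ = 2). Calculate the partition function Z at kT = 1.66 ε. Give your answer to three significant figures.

Eᵢ/kT = 0.30120, 0.90361, 2.4096, 3.3133, 3.6145.
Z = Σ gᵢe^(−Eᵢ/kT) = 3·e^(−0.30120) + 5·e^(−0.90361) + 6·e^(−2.4096) + 2·e^(−3.3133) + 2·e^(−3.6145) = 2.2198 + 2.0255 + 0.53911 + 0.072792 + 0.053861 = 4.9111.

Z = 4.91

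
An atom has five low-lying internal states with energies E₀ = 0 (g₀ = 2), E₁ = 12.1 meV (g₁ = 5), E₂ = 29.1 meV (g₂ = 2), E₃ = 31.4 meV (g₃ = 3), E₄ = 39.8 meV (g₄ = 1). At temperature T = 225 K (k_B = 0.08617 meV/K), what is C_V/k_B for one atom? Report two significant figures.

k_BT = 0.08617 × 225 K = 19.39 meV.
Eᵢ/kT = 0, 0.6240, 1.501, 1.619, 2.053.
Z = Σ gᵢe^(−Eᵢ/kT) = 2·e^(−0) + 5·e^(−0.6240) + 2·e^(−1.501) + 3·e^(−1.619) + 1·e^(−2.053) = 2.000 + 2.679 + 0.4458 + 0.5943 + 0.1283 = 5.847.
⟨E⟩ = 11.83 meV, ⟨E²⟩ = 266.6 meV².
C_V/k_B = (⟨E²⟩ − ⟨E⟩²)/(kT)² = (266.6 − 139.9)/376.0 = 0.34.

0.34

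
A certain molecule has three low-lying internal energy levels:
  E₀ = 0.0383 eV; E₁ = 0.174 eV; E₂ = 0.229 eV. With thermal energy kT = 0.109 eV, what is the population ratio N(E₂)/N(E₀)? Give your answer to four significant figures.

0.1739

n₂/n₀ = exp[−(E₂−E₀)/kT] = exp(−(0.1907 eV)/(0.109 eV)) = exp(-1.74954) = 0.1739.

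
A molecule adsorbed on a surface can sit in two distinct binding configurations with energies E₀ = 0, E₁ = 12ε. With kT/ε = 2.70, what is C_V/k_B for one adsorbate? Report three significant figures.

Eᵢ/kT = 0, 4.4444.
Z = Σ e^(−Eᵢ/kT) = e^(−0) + e^(−4.4444) = 1.0000 + 0.011744 = 1.0117.
⟨E⟩ = 0.13930 ε, ⟨E²⟩ = 1.6716 ε².
C_V/k_B = (⟨E²⟩ − ⟨E⟩²)/(kT)² = (1.6716 − 0.019404)/7.2900 = 0.227.

0.227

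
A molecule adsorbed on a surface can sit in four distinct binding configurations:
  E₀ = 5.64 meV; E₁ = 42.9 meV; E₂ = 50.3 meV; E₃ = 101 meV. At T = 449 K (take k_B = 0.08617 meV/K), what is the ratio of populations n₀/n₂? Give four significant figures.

3.172

k_BT = 0.08617 × 449 K = 38.6903 meV.
n₀/n₂ = exp[−(E₀−E₂)/kT] = exp(−(-44.66 meV)/(38.6903 meV)) = exp(1.15429) = 3.172.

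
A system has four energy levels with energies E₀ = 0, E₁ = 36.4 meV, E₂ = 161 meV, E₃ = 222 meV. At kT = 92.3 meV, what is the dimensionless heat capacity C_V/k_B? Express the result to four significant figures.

0.4325

Eᵢ/kT = 0, 0.394366, 1.74431, 2.40520.
Z = Σ e^(−Eᵢ/kT) = e^(−0) + e^(−0.394366) + e^(−1.74431) + e^(−2.40520) = 1.00000 + 0.674107 + 0.174766 + 0.0902474 = 1.93912.
⟨E⟩ = 37.4963 meV, ⟨E²⟩ = 5090.47 meV².
C_V/k_B = (⟨E²⟩ − ⟨E⟩²)/(kT)² = (5090.47 − 1405.97)/8519.29 = 0.4325.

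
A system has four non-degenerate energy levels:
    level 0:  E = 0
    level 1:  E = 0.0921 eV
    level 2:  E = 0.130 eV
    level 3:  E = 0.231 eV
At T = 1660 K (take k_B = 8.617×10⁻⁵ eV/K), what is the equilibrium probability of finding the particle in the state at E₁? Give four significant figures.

k_BT = 8.617×10⁻⁵ × 1660 K = 0.143042 eV.
Eᵢ/kT = 0, 0.643867, 0.908824, 1.61491.
Z = Σ e^(−Eᵢ/kT) = e^(−0) + e^(−0.643867) + e^(−0.908824) + e^(−1.61491) = 1.00000 + 0.525257 + 0.402998 + 0.198909 = 2.12716.
P₁ = e^(−E₁/kT) / Z = 0.525257/2.12716 = 0.2469.

0.2469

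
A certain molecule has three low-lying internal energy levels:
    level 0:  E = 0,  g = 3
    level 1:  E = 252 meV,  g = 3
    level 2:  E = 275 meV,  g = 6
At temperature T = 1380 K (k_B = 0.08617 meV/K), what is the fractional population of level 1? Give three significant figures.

0.0911

k_BT = 0.08617 × 1380 K = 118.91 meV.
Eᵢ/kT = 0, 2.1192, 2.3127.
Z = Σ gᵢe^(−Eᵢ/kT) = 3·e^(−0) + 3·e^(−2.1192) + 6·e^(−2.3127) = 3.0000 + 0.36038 + 0.59396 = 3.9543.
P₁ = g₁ e^(−E₁/kT) / Z = 0.36038/3.9543 = 0.0911.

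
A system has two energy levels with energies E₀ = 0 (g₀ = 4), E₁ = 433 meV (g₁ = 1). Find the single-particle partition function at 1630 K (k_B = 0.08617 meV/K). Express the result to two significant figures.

Z = 4.0

k_BT = 0.08617 × 1630 K = 140.5 meV.
Eᵢ/kT = 0, 3.082.
Z = Σ gᵢe^(−Eᵢ/kT) = 4·e^(−0) + 1·e^(−3.082) = 4.000 + 0.04587 = 4.046.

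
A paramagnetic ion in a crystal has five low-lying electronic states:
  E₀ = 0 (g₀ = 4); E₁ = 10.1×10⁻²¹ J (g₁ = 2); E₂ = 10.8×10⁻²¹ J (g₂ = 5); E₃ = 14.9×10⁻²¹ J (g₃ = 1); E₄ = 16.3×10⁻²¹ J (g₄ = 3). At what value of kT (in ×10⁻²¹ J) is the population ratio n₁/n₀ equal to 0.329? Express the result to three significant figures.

24.1 ×10⁻²¹ J

n₁/n₀ = (g₁/g₀) exp[−(E₁−E₀)/kT] = 0.329.
⇒ (E₁−E₀)/kT = ln((2/4)/0.329) = ln(1.5198) = 0.41858.
kT = 10.1 ×10⁻²¹ J / 0.41858 = 24.1 ×10⁻²¹ J.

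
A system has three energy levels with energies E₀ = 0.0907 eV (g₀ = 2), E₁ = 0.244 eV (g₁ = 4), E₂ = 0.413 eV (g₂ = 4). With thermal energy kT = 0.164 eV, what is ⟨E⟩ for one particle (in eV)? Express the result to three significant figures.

0.193 eV

Eᵢ/kT = 0.55305, 1.4878, 2.5183.
Z = Σ gᵢe^(−Eᵢ/kT) = 2·e^(−0.55305) + 4·e^(−1.4878) + 4·e^(−2.5183) = 1.1504 + 0.90348 + 0.32239 = 2.3763.
⟨E⟩ = Σ Eᵢ gᵢe^(−Eᵢ/kT) / Z = (0.0907·1.1504 + 0.244·0.90348 + 0.413·0.32239) / 2.3763 = 0.193 eV.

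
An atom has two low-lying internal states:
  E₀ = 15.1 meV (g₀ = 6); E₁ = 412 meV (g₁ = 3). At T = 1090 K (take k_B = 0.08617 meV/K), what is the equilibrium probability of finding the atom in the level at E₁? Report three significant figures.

0.00725

k_BT = 0.08617 × 1090 K = 93.925 meV.
Eᵢ/kT = 0.16077, 4.3865.
Z = Σ gᵢe^(−Eᵢ/kT) = 6·e^(−0.16077) + 3·e^(−4.3865) = 5.1089 + 0.037333 = 5.1462.
P₁ = g₁ e^(−E₁/kT) / Z = 0.037333/5.1462 = 0.00725.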